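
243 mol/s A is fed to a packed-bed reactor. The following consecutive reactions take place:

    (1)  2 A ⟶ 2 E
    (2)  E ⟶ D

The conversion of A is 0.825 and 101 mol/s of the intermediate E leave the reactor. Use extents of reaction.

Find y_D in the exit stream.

0.409

Conversion of A: A consumed = 2ξ₁ = 0.825 × 243 → ξ₁ = 100.2 mol/s.
E balance: n_E = 0 + 2ξ₁ − 1ξ₂ = 101 → ξ₂ = (2·100.2 − 101)/1 = 99.47 mol/s.
Outlet amounts (n = n₀ + Σ ν·ξ):
  A: 243 − 2(100.2) = 42.53
  E: 0 + 2(100.2) − 1(99.47) = 101
  D: 0 + 1(99.47) = 99.47
Total out = 243 mol/s; y_D = 99.47 / 243 = 0.4094.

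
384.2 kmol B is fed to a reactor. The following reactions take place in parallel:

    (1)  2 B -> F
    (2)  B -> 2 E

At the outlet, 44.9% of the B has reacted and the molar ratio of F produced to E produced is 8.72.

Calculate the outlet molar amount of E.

9.62 kmol

Conversion of B: B consumed = 0.449 × 384.2 = 172.5 kmol = 2ξ₁ + 1ξ₂.
Selectivity: 1ξ₁ / (2ξ₂) = 8.72 → ξ₁ = 17.44 ξ₂.
Substitute: (2·17.44 + 1) ξ₂ = 172.5 → ξ₂ = 4.808 kmol, ξ₁ = 83.85 kmol.
Outlet amounts (n = n₀ + Σ ν·ξ):
  B: 384.2 − 2(83.85) − 1(4.808) = 211.7
  F: 0 + 1(83.85) = 83.85
  E: 0 + 2(4.808) = 9.616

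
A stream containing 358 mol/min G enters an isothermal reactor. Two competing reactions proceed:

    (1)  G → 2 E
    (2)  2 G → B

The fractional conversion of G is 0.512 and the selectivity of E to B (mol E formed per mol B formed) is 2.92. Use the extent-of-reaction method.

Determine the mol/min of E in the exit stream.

155 mol/min

Conversion of G: G consumed = 0.512 × 358 = 183.3 mol/min = 1ξ₁ + 2ξ₂.
Selectivity: 2ξ₁ / (1ξ₂) = 2.92 → ξ₁ = 1.46 ξ₂.
Substitute: (1·1.46 + 2) ξ₂ = 183.3 → ξ₂ = 52.98 mol/min, ξ₁ = 77.34 mol/min.
Outlet amounts (n = n₀ + Σ ν·ξ):
  G: 358 − 1(77.34) − 2(52.98) = 174.7
  E: 0 + 2(77.34) = 154.7
  B: 0 + 1(52.98) = 52.98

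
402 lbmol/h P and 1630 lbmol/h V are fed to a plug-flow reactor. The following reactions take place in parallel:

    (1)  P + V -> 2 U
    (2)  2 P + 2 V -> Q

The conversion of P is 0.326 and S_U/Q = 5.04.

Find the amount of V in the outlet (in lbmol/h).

Conversion of P: P consumed = 0.326 × 402 = 131.1 lbmol/h = 1ξ₁ + 2ξ₂.
Selectivity: 2ξ₁ / (1ξ₂) = 5.04 → ξ₁ = 2.52 ξ₂.
Substitute: (1·2.52 + 2) ξ₂ = 131.1 → ξ₂ = 28.99 lbmol/h, ξ₁ = 73.06 lbmol/h.
Outlet amounts (n = n₀ + Σ ν·ξ):
  P: 402 − 1(73.06) − 2(28.99) = 270.9
  V: 1630 − 1(73.06) − 2(28.99) = 1499
  U: 0 + 2(73.06) = 146.1
  Q: 0 + 1(28.99) = 28.99

1500 lbmol/h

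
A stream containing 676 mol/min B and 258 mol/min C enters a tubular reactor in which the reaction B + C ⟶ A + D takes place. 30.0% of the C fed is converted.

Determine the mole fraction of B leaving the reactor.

C reacted = 0.3 × 258 = 77.4 mol/min; ν_C = −1, so ξ = 77.4/1 = 77.4 mol/min.
Outlet amounts (n = n₀ + ν ξ):
  B: 676 − 1(77.4) = 598.6
  C: 258 − 1(77.4) = 180.6
  A: 0 + 1(77.4) = 77.4
  D: 0 + 1(77.4) = 77.4
Total out = 934 mol/min; y_B = 598.6 / 934 = 0.6409.

0.641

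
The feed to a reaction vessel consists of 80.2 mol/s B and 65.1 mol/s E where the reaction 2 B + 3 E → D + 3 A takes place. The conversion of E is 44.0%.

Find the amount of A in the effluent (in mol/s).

28.6 mol/s

E reacted = 0.44 × 65.1 = 28.64 mol/s; ν_E = −3, so ξ = 28.64/3 = 9.548 mol/s.
Outlet amounts (n = n₀ + ν ξ):
  B: 80.2 − 2(9.548) = 61.1
  E: 65.1 − 3(9.548) = 36.46
  D: 0 + 1(9.548) = 9.548
  A: 0 + 3(9.548) = 28.64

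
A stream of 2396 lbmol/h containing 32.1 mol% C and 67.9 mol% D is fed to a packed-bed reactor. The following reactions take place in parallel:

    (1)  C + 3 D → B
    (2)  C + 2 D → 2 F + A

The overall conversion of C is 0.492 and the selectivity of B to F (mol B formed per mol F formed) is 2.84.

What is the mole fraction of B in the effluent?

Conversion of C: C consumed = 0.492 × 769.1 = 378.4 lbmol/h = 1ξ₁ + 1ξ₂.
Selectivity: 1ξ₁ / (2ξ₂) = 2.84 → ξ₁ = 5.68 ξ₂.
Substitute: (1·5.68 + 1) ξ₂ = 378.4 → ξ₂ = 56.65 lbmol/h, ξ₁ = 321.8 lbmol/h.
Outlet amounts (n = n₀ + Σ ν·ξ):
  C: 769.1 − 1(321.8) − 1(56.65) = 390.7
  D: 1627 − 3(321.8) − 2(56.65) = 548.3
  B: 0 + 1(321.8) = 321.8
  F: 0 + 2(56.65) = 113.3
  A: 0 + 1(56.65) = 56.65
Total out = 1431 lbmol/h; y_B = 321.8 / 1431 = 0.2249.

0.225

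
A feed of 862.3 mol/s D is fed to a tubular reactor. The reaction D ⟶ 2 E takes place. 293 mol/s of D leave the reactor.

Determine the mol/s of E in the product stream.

1140 mol/s

For D: n = n₀ − 1ξ → 293 = 862.3 − 1ξ, giving ξ = 569.3 mol/s.
Outlet amounts (n = n₀ + ν ξ):
  D: 862.3 − 1(569.3) = 293
  E: 0 + 2(569.3) = 1139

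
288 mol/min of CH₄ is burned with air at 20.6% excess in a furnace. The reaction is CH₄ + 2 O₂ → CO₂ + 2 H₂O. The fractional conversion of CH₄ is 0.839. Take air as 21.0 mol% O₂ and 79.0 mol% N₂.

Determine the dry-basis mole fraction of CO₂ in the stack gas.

Stoichiometric O₂ = 2 × 288 = 576 mol/min; O₂ fed = 576 × 1.206 = 694.7 mol/min.
N₂ fed = 694.7 × 79/21 = 2613 mol/min.
Fuel reacted = 0.839 × 288 → ξ = 241.6 mol/min.
Outlet (n = n₀ + ν ξ):
  CH₄: 288 − 1(241.6) = 46.37
  O₂: 694.7 − 2(241.6) = 211.4
  N₂: 2613 (inert)
  CO₂: 0 + 1(241.6) = 241.6
  H₂O: 0 + 2(241.6) = 483.3
Dry total = 3113 mol/min; y_CO₂ (dry) = 241.6 / 3113 = 0.07763.

0.0776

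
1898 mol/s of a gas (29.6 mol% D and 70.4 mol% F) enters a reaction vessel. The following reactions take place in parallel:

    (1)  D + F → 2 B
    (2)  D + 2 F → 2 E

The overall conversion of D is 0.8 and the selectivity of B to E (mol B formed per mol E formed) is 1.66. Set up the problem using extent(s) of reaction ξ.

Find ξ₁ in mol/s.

Conversion of D: D consumed = 0.8 × 561.8 = 449.4 mol/s = 1ξ₁ + 1ξ₂.
Selectivity: 2ξ₁ / (2ξ₂) = 1.66 → ξ₁ = 1.66 ξ₂.
Substitute: (1·1.66 + 1) ξ₂ = 449.4 → ξ₂ = 169 mol/s, ξ₁ = 280.5 mol/s.
Outlet amounts (n = n₀ + Σ ν·ξ):
  D: 561.8 − 1(280.5) − 1(169) = 112.4
  F: 1336 − 1(280.5) − 2(169) = 717.8
  B: 0 + 2(280.5) = 561
  E: 0 + 2(169) = 337.9

ξ₁ = 280 mol/s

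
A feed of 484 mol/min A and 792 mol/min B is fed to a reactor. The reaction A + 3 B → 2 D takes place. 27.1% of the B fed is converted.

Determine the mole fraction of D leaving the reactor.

0.126

B reacted = 0.271 × 792 = 214.6 mol/min; ν_B = −3, so ξ = 214.6/3 = 71.54 mol/min.
Outlet amounts (n = n₀ + ν ξ):
  A: 484 − 1(71.54) = 412.5
  B: 792 − 3(71.54) = 577.4
  D: 0 + 2(71.54) = 143.1
Total out = 1133 mol/min; y_D = 143.1 / 1133 = 0.1263.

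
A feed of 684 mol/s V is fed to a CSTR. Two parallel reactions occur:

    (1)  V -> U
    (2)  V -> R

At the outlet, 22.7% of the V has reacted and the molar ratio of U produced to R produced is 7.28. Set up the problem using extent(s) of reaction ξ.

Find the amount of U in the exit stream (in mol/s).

Conversion of V: V consumed = 0.227 × 684 = 155.3 mol/s = 1ξ₁ + 1ξ₂.
Selectivity: 1ξ₁ / (1ξ₂) = 7.28 → ξ₁ = 7.28 ξ₂.
Substitute: (1·7.28 + 1) ξ₂ = 155.3 → ξ₂ = 18.75 mol/s, ξ₁ = 136.5 mol/s.
Outlet amounts (n = n₀ + Σ ν·ξ):
  V: 684 − 1(136.5) − 1(18.75) = 528.7
  U: 0 + 1(136.5) = 136.5
  R: 0 + 1(18.75) = 18.75

137 mol/s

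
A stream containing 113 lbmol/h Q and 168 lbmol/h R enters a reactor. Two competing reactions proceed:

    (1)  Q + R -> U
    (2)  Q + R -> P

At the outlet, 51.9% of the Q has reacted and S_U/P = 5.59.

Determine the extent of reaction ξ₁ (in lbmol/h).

ξ₁ = 49.7 lbmol/h

Conversion of Q: Q consumed = 0.519 × 113 = 58.65 lbmol/h = 1ξ₁ + 1ξ₂.
Selectivity: 1ξ₁ / (1ξ₂) = 5.59 → ξ₁ = 5.59 ξ₂.
Substitute: (1·5.59 + 1) ξ₂ = 58.65 → ξ₂ = 8.899 lbmol/h, ξ₁ = 49.75 lbmol/h.
Outlet amounts (n = n₀ + Σ ν·ξ):
  Q: 113 − 1(49.75) − 1(8.899) = 54.35
  R: 168 − 1(49.75) − 1(8.899) = 109.4
  U: 0 + 1(49.75) = 49.75
  P: 0 + 1(8.899) = 8.899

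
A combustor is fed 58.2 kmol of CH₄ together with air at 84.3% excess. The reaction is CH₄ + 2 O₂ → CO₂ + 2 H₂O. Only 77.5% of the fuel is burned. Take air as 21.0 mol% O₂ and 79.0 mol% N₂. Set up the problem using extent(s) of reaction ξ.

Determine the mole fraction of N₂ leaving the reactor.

0.747

Stoichiometric O₂ = 2 × 58.2 = 116.4 kmol; O₂ fed = 116.4 × 1.843 = 214.5 kmol.
N₂ fed = 214.5 × 79/21 = 807 kmol.
Fuel reacted = 0.775 × 58.2 → ξ = 45.11 kmol.
Outlet (n = n₀ + ν ξ):
  CH₄: 58.2 − 1(45.11) = 13.09
  O₂: 214.5 − 2(45.11) = 124.3
  N₂: 807 (inert)
  CO₂: 0 + 1(45.11) = 45.11
  H₂O: 0 + 2(45.11) = 90.21
Total out = 1080 kmol; y_N₂ = 807 / 1080 = 0.7474.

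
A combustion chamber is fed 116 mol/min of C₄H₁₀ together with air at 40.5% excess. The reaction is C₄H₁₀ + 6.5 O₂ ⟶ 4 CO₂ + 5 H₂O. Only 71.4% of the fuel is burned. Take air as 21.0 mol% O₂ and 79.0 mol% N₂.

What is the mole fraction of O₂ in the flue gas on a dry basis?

Stoichiometric O₂ = 6.5 × 116 = 754 mol/min; O₂ fed = 754 × 1.405 = 1059 mol/min.
N₂ fed = 1059 × 79/21 = 3985 mol/min.
Fuel reacted = 0.714 × 116 → ξ = 82.82 mol/min.
Outlet (n = n₀ + ν ξ):
  C₄H₁₀: 116 − 1(82.82) = 33.18
  O₂: 1059 − 6.5(82.82) = 521
  N₂: 3985 (inert)
  CO₂: 0 + 4(82.82) = 331.3
  H₂O: 0 + 5(82.82) = 414.1
Dry total = 4871 mol/min; y_O₂ (dry) = 521 / 4871 = 0.107.

0.107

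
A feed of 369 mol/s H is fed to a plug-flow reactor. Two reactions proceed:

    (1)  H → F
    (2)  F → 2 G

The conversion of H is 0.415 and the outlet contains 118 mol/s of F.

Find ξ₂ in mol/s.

ξ₂ = 35.1 mol/s

Conversion of H: H consumed = 1ξ₁ = 0.415 × 369 → ξ₁ = 153.1 mol/s.
F balance: n_F = 0 + 1ξ₁ − 1ξ₂ = 118 → ξ₂ = (1·153.1 − 118)/1 = 35.13 mol/s.
Outlet amounts (n = n₀ + Σ ν·ξ):
  H: 369 − 1(153.1) = 215.9
  F: 0 + 1(153.1) − 1(35.13) = 118
  G: 0 + 2(35.13) = 70.27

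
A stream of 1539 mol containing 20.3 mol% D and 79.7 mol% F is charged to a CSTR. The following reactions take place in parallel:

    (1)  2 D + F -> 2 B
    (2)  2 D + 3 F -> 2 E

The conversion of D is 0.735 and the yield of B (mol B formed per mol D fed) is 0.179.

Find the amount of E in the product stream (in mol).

Yield of B: 2ξ₁ / 312.4 = 0.179 → ξ₁ = 27.96 mol.
Conversion of D: 2ξ₁ + 2ξ₂ = 0.735 × 312.4 = 229.6 → ξ₂ = 86.85 mol.
Outlet amounts (n = n₀ + Σ ν·ξ):
  D: 312.4 − 2(27.96) − 2(86.85) = 82.79
  F: 1227 − 1(27.96) − 3(86.85) = 938.1
  B: 0 + 2(27.96) = 55.92
  E: 0 + 2(86.85) = 173.7

174 mol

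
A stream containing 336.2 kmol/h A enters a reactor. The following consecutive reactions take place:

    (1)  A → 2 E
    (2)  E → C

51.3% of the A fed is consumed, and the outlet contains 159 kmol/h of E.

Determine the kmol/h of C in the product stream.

186 kmol/h

Conversion of A: A consumed = 1ξ₁ = 0.513 × 336.2 → ξ₁ = 172.5 kmol/h.
E balance: n_E = 0 + 2ξ₁ − 1ξ₂ = 159 → ξ₂ = (2·172.5 − 159)/1 = 185.9 kmol/h.
Outlet amounts (n = n₀ + Σ ν·ξ):
  A: 336.2 − 1(172.5) = 163.7
  E: 0 + 2(172.5) − 1(185.9) = 159
  C: 0 + 1(185.9) = 185.9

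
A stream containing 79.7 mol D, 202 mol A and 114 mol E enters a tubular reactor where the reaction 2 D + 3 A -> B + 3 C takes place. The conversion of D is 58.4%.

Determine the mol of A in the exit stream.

132 mol

D reacted = 0.584 × 79.7 = 46.54 mol; ν_D = −2, so ξ = 46.54/2 = 23.27 mol.
Outlet amounts (n = n₀ + ν ξ):
  D: 79.7 − 2(23.27) = 33.16
  A: 202 − 3(23.27) = 132.2
  B: 0 + 1(23.27) = 23.27
  C: 0 + 3(23.27) = 69.82
  E: 114 (inert)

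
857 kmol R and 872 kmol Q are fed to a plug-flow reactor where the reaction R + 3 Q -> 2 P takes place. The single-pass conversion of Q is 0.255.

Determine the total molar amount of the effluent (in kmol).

Q reacted = 0.255 × 872 = 222.4 kmol; ν_Q = −3, so ξ = 222.4/3 = 74.12 kmol.
Outlet amounts (n = n₀ + ν ξ):
  R: 857 − 1(74.12) = 782.9
  Q: 872 − 3(74.12) = 649.6
  P: 0 + 2(74.12) = 148.2
Total out = 782.9 + 649.6 + 148.2 = 1581 kmol.

1580 kmol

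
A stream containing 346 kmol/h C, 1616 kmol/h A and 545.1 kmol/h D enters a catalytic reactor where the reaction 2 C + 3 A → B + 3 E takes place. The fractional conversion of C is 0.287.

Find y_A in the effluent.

0.597

C reacted = 0.287 × 346 = 99.3 kmol/h; ν_C = −2, so ξ = 99.3/2 = 49.65 kmol/h.
Outlet amounts (n = n₀ + ν ξ):
  C: 346 − 2(49.65) = 246.7
  A: 1616 − 3(49.65) = 1467
  B: 0 + 1(49.65) = 49.65
  E: 0 + 3(49.65) = 149
  D: 545.1 (inert)
Total out = 2457 kmol/h; y_A = 1467 / 2457 = 0.597.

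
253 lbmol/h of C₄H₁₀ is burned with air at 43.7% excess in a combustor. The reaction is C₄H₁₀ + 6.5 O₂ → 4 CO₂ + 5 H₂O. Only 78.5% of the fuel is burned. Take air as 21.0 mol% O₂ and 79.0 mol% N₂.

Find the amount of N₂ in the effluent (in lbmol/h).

Stoichiometric O₂ = 6.5 × 253 = 1644 lbmol/h; O₂ fed = 1644 × 1.437 = 2363 lbmol/h.
N₂ fed = 2363 × 79/21 = 8890 lbmol/h.
Fuel reacted = 0.785 × 253 → ξ = 198.6 lbmol/h.
Outlet (n = n₀ + ν ξ):
  C₄H₁₀: 253 − 1(198.6) = 54.39
  O₂: 2363 − 6.5(198.6) = 1072
  N₂: 8890 (inert)
  CO₂: 0 + 4(198.6) = 794.4
  H₂O: 0 + 5(198.6) = 993

8890 lbmol/h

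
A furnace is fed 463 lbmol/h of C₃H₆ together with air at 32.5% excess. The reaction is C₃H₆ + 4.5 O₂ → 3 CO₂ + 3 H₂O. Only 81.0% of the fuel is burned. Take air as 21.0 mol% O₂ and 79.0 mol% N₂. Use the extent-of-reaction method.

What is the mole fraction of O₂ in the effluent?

0.0778

Stoichiometric O₂ = 4.5 × 463 = 2084 lbmol/h; O₂ fed = 2084 × 1.325 = 2761 lbmol/h.
N₂ fed = 2761 × 79/21 = 10390 lbmol/h.
Fuel reacted = 0.81 × 463 → ξ = 375 lbmol/h.
Outlet (n = n₀ + ν ξ):
  C₃H₆: 463 − 1(375) = 87.97
  O₂: 2761 − 4.5(375) = 1073
  N₂: 10390 (inert)
  CO₂: 0 + 3(375) = 1125
  H₂O: 0 + 3(375) = 1125
Total out = 13800 lbmol/h; y_O₂ = 1073 / 13800 = 0.07777.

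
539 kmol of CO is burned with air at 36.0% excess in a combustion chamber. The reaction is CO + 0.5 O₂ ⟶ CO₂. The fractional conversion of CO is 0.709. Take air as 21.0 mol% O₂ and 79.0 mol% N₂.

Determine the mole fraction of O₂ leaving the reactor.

0.0838

Stoichiometric O₂ = 0.5 × 539 = 269.5 kmol; O₂ fed = 269.5 × 1.360 = 366.5 kmol.
N₂ fed = 366.5 × 79/21 = 1379 kmol.
Fuel reacted = 0.709 × 539 → ξ = 382.2 kmol.
Outlet (n = n₀ + ν ξ):
  CO: 539 − 1(382.2) = 156.8
  O₂: 366.5 − 0.5(382.2) = 175.4
  N₂: 1379 (inert)
  CO₂: 0 + 1(382.2) = 382.2
Total out = 2093 kmol; y_O₂ = 175.4 / 2093 = 0.08381.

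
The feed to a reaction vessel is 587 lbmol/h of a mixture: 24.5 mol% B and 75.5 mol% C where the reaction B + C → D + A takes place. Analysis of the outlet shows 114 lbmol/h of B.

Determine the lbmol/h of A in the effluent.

For B: n = n₀ − 1ξ → 114 = 143.8 − 1ξ, giving ξ = 29.81 lbmol/h.
Outlet amounts (n = n₀ + ν ξ):
  B: 143.8 − 1(29.81) = 114
  C: 443.2 − 1(29.81) = 413.4
  D: 0 + 1(29.81) = 29.81
  A: 0 + 1(29.81) = 29.81

29.8 lbmol/h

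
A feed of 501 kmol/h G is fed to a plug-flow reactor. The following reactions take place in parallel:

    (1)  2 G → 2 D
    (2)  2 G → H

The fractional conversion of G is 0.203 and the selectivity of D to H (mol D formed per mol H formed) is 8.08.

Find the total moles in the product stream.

Conversion of G: G consumed = 0.203 × 501 = 101.7 kmol/h = 2ξ₁ + 2ξ₂.
Selectivity: 2ξ₁ / (1ξ₂) = 8.08 → ξ₁ = 4.04 ξ₂.
Substitute: (2·4.04 + 2) ξ₂ = 101.7 → ξ₂ = 10.09 kmol/h, ξ₁ = 40.76 kmol/h.
Outlet amounts (n = n₀ + Σ ν·ξ):
  G: 501 − 2(40.76) − 2(10.09) = 399.3
  D: 0 + 2(40.76) = 81.52
  H: 0 + 1(10.09) = 10.09
Total out = 399.3 + 81.52 + 10.09 = 490.9 kmol/h.

491 kmol/h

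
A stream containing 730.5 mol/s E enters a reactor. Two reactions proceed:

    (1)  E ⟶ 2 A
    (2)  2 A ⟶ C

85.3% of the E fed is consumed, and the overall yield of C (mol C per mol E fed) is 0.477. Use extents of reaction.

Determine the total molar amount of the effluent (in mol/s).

Conversion of E: E consumed = 1ξ₁ = 0.853 × 730.5 → ξ₁ = 623.1 mol/s.
Yield of C: 1ξ₂ / 730.5 = 0.477 → ξ₂ = 348.4 mol/s.
Outlet amounts (n = n₀ + Σ ν·ξ):
  E: 730.5 − 1(623.1) = 107.4
  A: 0 + 2(623.1) − 2(348.4) = 549.3
  C: 0 + 1(348.4) = 348.4
Total out = 107.4 + 549.3 + 348.4 = 1005 mol/s.

1010 mol/s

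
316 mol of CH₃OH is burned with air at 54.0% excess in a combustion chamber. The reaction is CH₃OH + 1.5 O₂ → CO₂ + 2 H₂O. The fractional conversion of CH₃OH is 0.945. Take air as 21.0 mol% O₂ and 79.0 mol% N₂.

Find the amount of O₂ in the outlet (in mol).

282 mol

Stoichiometric O₂ = 1.5 × 316 = 474 mol; O₂ fed = 474 × 1.540 = 730 mol.
N₂ fed = 730 × 79/21 = 2746 mol.
Fuel reacted = 0.945 × 316 → ξ = 298.6 mol.
Outlet (n = n₀ + ν ξ):
  CH₃OH: 316 − 1(298.6) = 17.38
  O₂: 730 − 1.5(298.6) = 282
  N₂: 2746 (inert)
  CO₂: 0 + 1(298.6) = 298.6
  H₂O: 0 + 2(298.6) = 597.2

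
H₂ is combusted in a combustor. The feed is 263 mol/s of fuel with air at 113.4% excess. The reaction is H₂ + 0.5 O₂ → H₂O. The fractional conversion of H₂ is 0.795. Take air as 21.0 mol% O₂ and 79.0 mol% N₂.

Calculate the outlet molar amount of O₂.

176 mol/s

Stoichiometric O₂ = 0.5 × 263 = 131.5 mol/s; O₂ fed = 131.5 × 2.134 = 280.6 mol/s.
N₂ fed = 280.6 × 79/21 = 1056 mol/s.
Fuel reacted = 0.795 × 263 → ξ = 209.1 mol/s.
Outlet (n = n₀ + ν ξ):
  H₂: 263 − 1(209.1) = 53.91
  O₂: 280.6 − 0.5(209.1) = 176.1
  N₂: 1056 (inert)
  H₂O: 0 + 1(209.1) = 209.1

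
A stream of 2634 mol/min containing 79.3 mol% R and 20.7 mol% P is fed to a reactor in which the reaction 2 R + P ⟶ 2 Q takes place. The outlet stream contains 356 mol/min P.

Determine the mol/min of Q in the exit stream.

For P: n = n₀ − 1ξ → 356 = 545.2 − 1ξ, giving ξ = 189.2 mol/min.
Outlet amounts (n = n₀ + ν ξ):
  R: 2089 − 2(189.2) = 1710
  P: 545.2 − 1(189.2) = 356
  Q: 0 + 2(189.2) = 378.5

378 mol/min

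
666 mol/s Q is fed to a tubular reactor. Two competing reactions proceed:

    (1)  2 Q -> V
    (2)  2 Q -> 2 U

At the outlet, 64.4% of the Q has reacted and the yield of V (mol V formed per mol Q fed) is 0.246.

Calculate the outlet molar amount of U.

101 mol/s

Yield of V: 1ξ₁ / 666 = 0.246 → ξ₁ = 163.8 mol/s.
Conversion of Q: 2ξ₁ + 2ξ₂ = 0.644 × 666 = 428.9 → ξ₂ = 50.62 mol/s.
Outlet amounts (n = n₀ + Σ ν·ξ):
  Q: 666 − 2(163.8) − 2(50.62) = 237.1
  V: 0 + 1(163.8) = 163.8
  U: 0 + 2(50.62) = 101.2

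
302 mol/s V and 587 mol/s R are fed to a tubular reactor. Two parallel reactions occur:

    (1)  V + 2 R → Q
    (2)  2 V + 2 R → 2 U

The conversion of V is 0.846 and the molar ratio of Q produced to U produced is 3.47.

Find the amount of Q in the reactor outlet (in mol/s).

198 mol/s

Conversion of V: V consumed = 0.846 × 302 = 255.5 mol/s = 1ξ₁ + 2ξ₂.
Selectivity: 1ξ₁ / (2ξ₂) = 3.47 → ξ₁ = 6.94 ξ₂.
Substitute: (1·6.94 + 2) ξ₂ = 255.5 → ξ₂ = 28.58 mol/s, ξ₁ = 198.3 mol/s.
Outlet amounts (n = n₀ + Σ ν·ξ):
  V: 302 − 1(198.3) − 2(28.58) = 46.51
  R: 587 − 2(198.3) − 2(28.58) = 133.2
  Q: 0 + 1(198.3) = 198.3
  U: 0 + 2(28.58) = 57.16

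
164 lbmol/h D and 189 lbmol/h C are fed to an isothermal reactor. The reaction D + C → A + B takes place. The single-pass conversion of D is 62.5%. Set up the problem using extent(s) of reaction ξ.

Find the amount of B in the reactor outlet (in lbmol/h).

D reacted = 0.625 × 164 = 102.5 lbmol/h; ν_D = −1, so ξ = 102.5/1 = 102.5 lbmol/h.
Outlet amounts (n = n₀ + ν ξ):
  D: 164 − 1(102.5) = 61.5
  C: 189 − 1(102.5) = 86.5
  A: 0 + 1(102.5) = 102.5
  B: 0 + 1(102.5) = 102.5

102 lbmol/h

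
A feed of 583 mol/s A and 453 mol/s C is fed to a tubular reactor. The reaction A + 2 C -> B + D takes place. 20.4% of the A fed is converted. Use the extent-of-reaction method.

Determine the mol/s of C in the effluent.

215 mol/s

A reacted = 0.204 × 583 = 118.9 mol/s; ν_A = −1, so ξ = 118.9/1 = 118.9 mol/s.
Outlet amounts (n = n₀ + ν ξ):
  A: 583 − 1(118.9) = 464.1
  C: 453 − 2(118.9) = 215.1
  B: 0 + 1(118.9) = 118.9
  D: 0 + 1(118.9) = 118.9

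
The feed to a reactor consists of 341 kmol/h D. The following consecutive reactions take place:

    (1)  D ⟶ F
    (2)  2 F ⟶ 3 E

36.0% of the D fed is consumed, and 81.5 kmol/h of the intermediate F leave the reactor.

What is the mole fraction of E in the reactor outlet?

0.171

Conversion of D: D consumed = 1ξ₁ = 0.36 × 341 → ξ₁ = 122.8 kmol/h.
F balance: n_F = 0 + 1ξ₁ − 2ξ₂ = 81.5 → ξ₂ = (1·122.8 − 81.5)/2 = 20.63 kmol/h.
Outlet amounts (n = n₀ + Σ ν·ξ):
  D: 341 − 1(122.8) = 218.2
  F: 0 + 1(122.8) − 2(20.63) = 81.5
  E: 0 + 3(20.63) = 61.89
Total out = 361.6 kmol/h; y_E = 61.89 / 361.6 = 0.1711.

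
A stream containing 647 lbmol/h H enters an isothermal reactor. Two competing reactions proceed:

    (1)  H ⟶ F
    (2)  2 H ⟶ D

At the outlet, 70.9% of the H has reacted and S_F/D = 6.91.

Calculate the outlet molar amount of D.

51.5 lbmol/h

Conversion of H: H consumed = 0.709 × 647 = 458.7 lbmol/h = 1ξ₁ + 2ξ₂.
Selectivity: 1ξ₁ / (1ξ₂) = 6.91 → ξ₁ = 6.91 ξ₂.
Substitute: (1·6.91 + 2) ξ₂ = 458.7 → ξ₂ = 51.48 lbmol/h, ξ₁ = 355.8 lbmol/h.
Outlet amounts (n = n₀ + Σ ν·ξ):
  H: 647 − 1(355.8) − 2(51.48) = 188.3
  F: 0 + 1(355.8) = 355.8
  D: 0 + 1(51.48) = 51.48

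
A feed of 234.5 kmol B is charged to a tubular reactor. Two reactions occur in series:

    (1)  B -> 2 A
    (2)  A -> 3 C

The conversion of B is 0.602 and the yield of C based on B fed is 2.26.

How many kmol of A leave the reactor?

Conversion of B: B consumed = 1ξ₁ = 0.602 × 234.5 → ξ₁ = 141.2 kmol.
Yield of C: 3ξ₂ / 234.5 = 2.26 → ξ₂ = 176.7 kmol.
Outlet amounts (n = n₀ + Σ ν·ξ):
  B: 234.5 − 1(141.2) = 93.33
  A: 0 + 2(141.2) − 1(176.7) = 105.7
  C: 0 + 3(176.7) = 530

106 kmol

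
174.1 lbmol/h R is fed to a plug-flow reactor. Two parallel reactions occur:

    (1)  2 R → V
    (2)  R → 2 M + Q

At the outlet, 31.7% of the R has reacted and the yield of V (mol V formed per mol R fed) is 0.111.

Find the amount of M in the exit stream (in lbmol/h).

33.1 lbmol/h

Yield of V: 1ξ₁ / 174.1 = 0.111 → ξ₁ = 19.33 lbmol/h.
Conversion of R: 2ξ₁ + 1ξ₂ = 0.317 × 174.1 = 55.19 → ξ₂ = 16.54 lbmol/h.
Outlet amounts (n = n₀ + Σ ν·ξ):
  R: 174.1 − 2(19.33) − 1(16.54) = 118.9
  V: 0 + 1(19.33) = 19.33
  M: 0 + 2(16.54) = 33.08
  Q: 0 + 1(16.54) = 16.54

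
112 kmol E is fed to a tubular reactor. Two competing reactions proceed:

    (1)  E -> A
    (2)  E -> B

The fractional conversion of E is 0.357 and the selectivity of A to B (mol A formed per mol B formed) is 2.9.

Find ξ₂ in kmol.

Conversion of E: E consumed = 0.357 × 112 = 39.98 kmol = 1ξ₁ + 1ξ₂.
Selectivity: 1ξ₁ / (1ξ₂) = 2.9 → ξ₁ = 2.9 ξ₂.
Substitute: (1·2.9 + 1) ξ₂ = 39.98 → ξ₂ = 10.25 kmol, ξ₁ = 29.73 kmol.
Outlet amounts (n = n₀ + Σ ν·ξ):
  E: 112 − 1(29.73) − 1(10.25) = 72.02
  A: 0 + 1(29.73) = 29.73
  B: 0 + 1(10.25) = 10.25

ξ₂ = 10.3 kmol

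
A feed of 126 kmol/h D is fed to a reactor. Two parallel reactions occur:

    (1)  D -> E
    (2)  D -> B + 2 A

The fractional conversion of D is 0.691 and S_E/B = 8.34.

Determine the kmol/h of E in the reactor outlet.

Conversion of D: D consumed = 0.691 × 126 = 87.07 kmol/h = 1ξ₁ + 1ξ₂.
Selectivity: 1ξ₁ / (1ξ₂) = 8.34 → ξ₁ = 8.34 ξ₂.
Substitute: (1·8.34 + 1) ξ₂ = 87.07 → ξ₂ = 9.322 kmol/h, ξ₁ = 77.74 kmol/h.
Outlet amounts (n = n₀ + Σ ν·ξ):
  D: 126 − 1(77.74) − 1(9.322) = 38.93
  E: 0 + 1(77.74) = 77.74
  B: 0 + 1(9.322) = 9.322
  A: 0 + 2(9.322) = 18.64

77.7 kmol/h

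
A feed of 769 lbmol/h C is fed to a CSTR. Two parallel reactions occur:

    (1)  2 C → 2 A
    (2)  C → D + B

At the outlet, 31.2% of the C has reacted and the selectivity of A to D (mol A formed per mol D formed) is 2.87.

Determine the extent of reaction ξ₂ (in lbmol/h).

Conversion of C: C consumed = 0.312 × 769 = 239.9 lbmol/h = 2ξ₁ + 1ξ₂.
Selectivity: 2ξ₁ / (1ξ₂) = 2.87 → ξ₁ = 1.435 ξ₂.
Substitute: (2·1.435 + 1) ξ₂ = 239.9 → ξ₂ = 62 lbmol/h, ξ₁ = 88.97 lbmol/h.
Outlet amounts (n = n₀ + Σ ν·ξ):
  C: 769 − 2(88.97) − 1(62) = 529.1
  A: 0 + 2(88.97) = 177.9
  D: 0 + 1(62) = 62
  B: 0 + 1(62) = 62

ξ₂ = 62 lbmol/h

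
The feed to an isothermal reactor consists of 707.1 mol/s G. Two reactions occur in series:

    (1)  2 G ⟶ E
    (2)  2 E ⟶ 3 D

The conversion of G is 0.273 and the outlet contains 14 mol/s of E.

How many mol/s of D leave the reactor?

124 mol/s

Conversion of G: G consumed = 2ξ₁ = 0.273 × 707.1 → ξ₁ = 96.52 mol/s.
E balance: n_E = 0 + 1ξ₁ − 2ξ₂ = 14 → ξ₂ = (1·96.52 − 14)/2 = 41.26 mol/s.
Outlet amounts (n = n₀ + Σ ν·ξ):
  G: 707.1 − 2(96.52) = 514.1
  E: 0 + 1(96.52) − 2(41.26) = 14
  D: 0 + 3(41.26) = 123.8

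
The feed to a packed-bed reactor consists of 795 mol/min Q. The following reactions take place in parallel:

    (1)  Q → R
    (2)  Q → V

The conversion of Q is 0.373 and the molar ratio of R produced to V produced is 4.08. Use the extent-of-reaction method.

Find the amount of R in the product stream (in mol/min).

Conversion of Q: Q consumed = 0.373 × 795 = 296.5 mol/min = 1ξ₁ + 1ξ₂.
Selectivity: 1ξ₁ / (1ξ₂) = 4.08 → ξ₁ = 4.08 ξ₂.
Substitute: (1·4.08 + 1) ξ₂ = 296.5 → ξ₂ = 58.37 mol/min, ξ₁ = 238.2 mol/min.
Outlet amounts (n = n₀ + Σ ν·ξ):
  Q: 795 − 1(238.2) − 1(58.37) = 498.5
  R: 0 + 1(238.2) = 238.2
  V: 0 + 1(58.37) = 58.37

238 mol/min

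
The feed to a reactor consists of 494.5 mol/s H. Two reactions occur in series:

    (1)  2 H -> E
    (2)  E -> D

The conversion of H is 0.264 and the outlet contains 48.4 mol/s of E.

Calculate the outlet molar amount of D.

16.9 mol/s

Conversion of H: H consumed = 2ξ₁ = 0.264 × 494.5 → ξ₁ = 65.27 mol/s.
E balance: n_E = 0 + 1ξ₁ − 1ξ₂ = 48.4 → ξ₂ = (1·65.27 − 48.4)/1 = 16.87 mol/s.
Outlet amounts (n = n₀ + Σ ν·ξ):
  H: 494.5 − 2(65.27) = 364
  E: 0 + 1(65.27) − 1(16.87) = 48.4
  D: 0 + 1(16.87) = 16.87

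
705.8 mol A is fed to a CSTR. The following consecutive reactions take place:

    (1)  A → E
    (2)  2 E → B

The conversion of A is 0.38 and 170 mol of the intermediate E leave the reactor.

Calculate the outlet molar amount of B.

49.1 mol

Conversion of A: A consumed = 1ξ₁ = 0.38 × 705.8 → ξ₁ = 268.2 mol.
E balance: n_E = 0 + 1ξ₁ − 2ξ₂ = 170 → ξ₂ = (1·268.2 − 170)/2 = 49.1 mol.
Outlet amounts (n = n₀ + Σ ν·ξ):
  A: 705.8 − 1(268.2) = 437.6
  E: 0 + 1(268.2) − 2(49.1) = 170
  B: 0 + 1(49.1) = 49.1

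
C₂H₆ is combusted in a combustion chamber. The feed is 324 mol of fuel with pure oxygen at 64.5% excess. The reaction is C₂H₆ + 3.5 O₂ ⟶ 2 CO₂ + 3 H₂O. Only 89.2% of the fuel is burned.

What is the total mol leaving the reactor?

2330 mol

Stoichiometric O₂ = 3.5 × 324 = 1134 mol; O₂ fed = 1134 × 1.645 = 1865 mol.
Fuel reacted = 0.892 × 324 → ξ = 289 mol.
Outlet (n = n₀ + ν ξ):
  C₂H₆: 324 − 1(289) = 34.99
  O₂: 1865 − 3.5(289) = 853.9
  CO₂: 0 + 2(289) = 578
  H₂O: 0 + 3(289) = 867
Total out = 34.99 + 853.9 + 578 + 867 = 2334 mol.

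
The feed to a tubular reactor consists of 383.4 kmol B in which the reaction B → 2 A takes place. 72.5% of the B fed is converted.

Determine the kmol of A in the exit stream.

B reacted = 0.725 × 383.4 = 278 kmol; ν_B = −1, so ξ = 278/1 = 278 kmol.
Outlet amounts (n = n₀ + ν ξ):
  B: 383.4 − 1(278) = 105.4
  A: 0 + 2(278) = 555.9

556 kmol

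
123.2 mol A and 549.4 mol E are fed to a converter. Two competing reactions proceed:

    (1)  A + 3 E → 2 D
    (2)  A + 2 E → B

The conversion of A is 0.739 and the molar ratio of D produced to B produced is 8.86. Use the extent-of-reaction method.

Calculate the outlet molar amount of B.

Conversion of A: A consumed = 0.739 × 123.2 = 91.04 mol = 1ξ₁ + 1ξ₂.
Selectivity: 2ξ₁ / (1ξ₂) = 8.86 → ξ₁ = 4.43 ξ₂.
Substitute: (1·4.43 + 1) ξ₂ = 91.04 → ξ₂ = 16.77 mol, ξ₁ = 74.28 mol.
Outlet amounts (n = n₀ + Σ ν·ξ):
  A: 123.2 − 1(74.28) − 1(16.77) = 32.16
  E: 549.4 − 3(74.28) − 2(16.77) = 293
  D: 0 + 2(74.28) = 148.6
  B: 0 + 1(16.77) = 16.77

16.8 mol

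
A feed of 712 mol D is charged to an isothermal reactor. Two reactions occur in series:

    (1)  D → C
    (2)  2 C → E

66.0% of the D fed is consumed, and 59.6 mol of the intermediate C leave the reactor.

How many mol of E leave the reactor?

Conversion of D: D consumed = 1ξ₁ = 0.66 × 712 → ξ₁ = 469.9 mol.
C balance: n_C = 0 + 1ξ₁ − 2ξ₂ = 59.6 → ξ₂ = (1·469.9 − 59.6)/2 = 205.2 mol.
Outlet amounts (n = n₀ + Σ ν·ξ):
  D: 712 − 1(469.9) = 242.1
  C: 0 + 1(469.9) − 2(205.2) = 59.6
  E: 0 + 1(205.2) = 205.2

205 mol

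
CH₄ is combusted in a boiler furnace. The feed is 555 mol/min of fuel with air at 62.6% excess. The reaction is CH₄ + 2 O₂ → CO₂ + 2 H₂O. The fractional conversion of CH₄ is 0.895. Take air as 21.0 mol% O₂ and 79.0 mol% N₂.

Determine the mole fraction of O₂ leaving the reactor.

0.0887

Stoichiometric O₂ = 2 × 555 = 1110 mol/min; O₂ fed = 1110 × 1.626 = 1805 mol/min.
N₂ fed = 1805 × 79/21 = 6790 mol/min.
Fuel reacted = 0.895 × 555 → ξ = 496.7 mol/min.
Outlet (n = n₀ + ν ξ):
  CH₄: 555 − 1(496.7) = 58.27
  O₂: 1805 − 2(496.7) = 811.4
  N₂: 6790 (inert)
  CO₂: 0 + 1(496.7) = 496.7
  H₂O: 0 + 2(496.7) = 993.5
Total out = 9150 mol/min; y_O₂ = 811.4 / 9150 = 0.08868.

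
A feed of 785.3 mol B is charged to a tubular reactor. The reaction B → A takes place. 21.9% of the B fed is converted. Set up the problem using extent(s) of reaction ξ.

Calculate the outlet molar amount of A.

172 mol

B reacted = 0.219 × 785.3 = 172 mol; ν_B = −1, so ξ = 172/1 = 172 mol.
Outlet amounts (n = n₀ + ν ξ):
  B: 785.3 − 1(172) = 613.3
  A: 0 + 1(172) = 172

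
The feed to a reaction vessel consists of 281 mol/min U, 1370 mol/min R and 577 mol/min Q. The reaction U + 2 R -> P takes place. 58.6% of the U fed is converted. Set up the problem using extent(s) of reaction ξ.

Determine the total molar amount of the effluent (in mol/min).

1900 mol/min

U reacted = 0.586 × 281 = 164.7 mol/min; ν_U = −1, so ξ = 164.7/1 = 164.7 mol/min.
Outlet amounts (n = n₀ + ν ξ):
  U: 281 − 1(164.7) = 116.3
  R: 1370 − 2(164.7) = 1041
  P: 0 + 1(164.7) = 164.7
  Q: 577 (inert)
Total out = 116.3 + 1041 + 164.7 + 577 = 1899 mol/min.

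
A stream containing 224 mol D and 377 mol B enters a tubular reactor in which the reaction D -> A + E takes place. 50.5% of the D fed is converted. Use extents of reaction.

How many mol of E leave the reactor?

113 mol

D reacted = 0.505 × 224 = 113.1 mol; ν_D = −1, so ξ = 113.1/1 = 113.1 mol.
Outlet amounts (n = n₀ + ν ξ):
  D: 224 − 1(113.1) = 110.9
  A: 0 + 1(113.1) = 113.1
  E: 0 + 1(113.1) = 113.1
  B: 377 (inert)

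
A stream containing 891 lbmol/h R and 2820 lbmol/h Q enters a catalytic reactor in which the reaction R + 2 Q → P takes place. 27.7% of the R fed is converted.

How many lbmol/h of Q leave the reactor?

2330 lbmol/h

R reacted = 0.277 × 891 = 246.8 lbmol/h; ν_R = −1, so ξ = 246.8/1 = 246.8 lbmol/h.
Outlet amounts (n = n₀ + ν ξ):
  R: 891 − 1(246.8) = 644.2
  Q: 2820 − 2(246.8) = 2326
  P: 0 + 1(246.8) = 246.8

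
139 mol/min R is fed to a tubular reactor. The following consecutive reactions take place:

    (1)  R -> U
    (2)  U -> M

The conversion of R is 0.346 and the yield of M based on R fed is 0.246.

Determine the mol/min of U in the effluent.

13.9 mol/min

Conversion of R: R consumed = 1ξ₁ = 0.346 × 139 → ξ₁ = 48.09 mol/min.
Yield of M: 1ξ₂ / 139 = 0.246 → ξ₂ = 34.19 mol/min.
Outlet amounts (n = n₀ + Σ ν·ξ):
  R: 139 − 1(48.09) = 90.91
  U: 0 + 1(48.09) − 1(34.19) = 13.9
  M: 0 + 1(34.19) = 34.19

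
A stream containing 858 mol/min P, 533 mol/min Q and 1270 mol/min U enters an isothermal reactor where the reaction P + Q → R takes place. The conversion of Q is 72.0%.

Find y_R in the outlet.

0.169

Q reacted = 0.72 × 533 = 383.8 mol/min; ν_Q = −1, so ξ = 383.8/1 = 383.8 mol/min.
Outlet amounts (n = n₀ + ν ξ):
  P: 858 − 1(383.8) = 474.2
  Q: 533 − 1(383.8) = 149.2
  R: 0 + 1(383.8) = 383.8
  U: 1270 (inert)
Total out = 2277 mol/min; y_R = 383.8 / 2277 = 0.1685.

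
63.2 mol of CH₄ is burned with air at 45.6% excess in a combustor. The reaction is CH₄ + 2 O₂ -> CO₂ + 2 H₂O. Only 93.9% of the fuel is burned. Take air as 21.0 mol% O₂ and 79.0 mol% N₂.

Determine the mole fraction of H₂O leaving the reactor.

0.126

Stoichiometric O₂ = 2 × 63.2 = 126.4 mol; O₂ fed = 126.4 × 1.456 = 184 mol.
N₂ fed = 184 × 79/21 = 692.3 mol.
Fuel reacted = 0.939 × 63.2 → ξ = 59.34 mol.
Outlet (n = n₀ + ν ξ):
  CH₄: 63.2 − 1(59.34) = 3.855
  O₂: 184 − 2(59.34) = 65.35
  N₂: 692.3 (inert)
  CO₂: 0 + 1(59.34) = 59.34
  H₂O: 0 + 2(59.34) = 118.7
Total out = 939.6 mol; y_H₂O = 118.7 / 939.6 = 0.1263.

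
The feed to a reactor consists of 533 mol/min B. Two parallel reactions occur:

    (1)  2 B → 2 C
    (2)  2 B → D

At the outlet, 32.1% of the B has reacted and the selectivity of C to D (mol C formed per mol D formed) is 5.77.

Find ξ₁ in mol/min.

ξ₁ = 63.5 mol/min

Conversion of B: B consumed = 0.321 × 533 = 171.1 mol/min = 2ξ₁ + 2ξ₂.
Selectivity: 2ξ₁ / (1ξ₂) = 5.77 → ξ₁ = 2.885 ξ₂.
Substitute: (2·2.885 + 2) ξ₂ = 171.1 → ξ₂ = 22.02 mol/min, ξ₁ = 63.53 mol/min.
Outlet amounts (n = n₀ + Σ ν·ξ):
  B: 533 − 2(63.53) − 2(22.02) = 361.9
  C: 0 + 2(63.53) = 127.1
  D: 0 + 1(22.02) = 22.02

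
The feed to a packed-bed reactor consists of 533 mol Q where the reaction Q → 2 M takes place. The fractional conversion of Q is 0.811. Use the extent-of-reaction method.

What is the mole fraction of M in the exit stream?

0.896

Q reacted = 0.811 × 533 = 432.3 mol; ν_Q = −1, so ξ = 432.3/1 = 432.3 mol.
Outlet amounts (n = n₀ + ν ξ):
  Q: 533 − 1(432.3) = 100.7
  M: 0 + 2(432.3) = 864.5
Total out = 965.3 mol; y_M = 864.5 / 965.3 = 0.8956.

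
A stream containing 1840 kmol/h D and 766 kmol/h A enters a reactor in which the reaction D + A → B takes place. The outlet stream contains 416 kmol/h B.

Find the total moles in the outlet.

For B: n = n₀ + 1ξ → 416 = 0 + 1ξ, giving ξ = 416 kmol/h.
Outlet amounts (n = n₀ + ν ξ):
  D: 1840 − 1(416) = 1424
  A: 766 − 1(416) = 350
  B: 0 + 1(416) = 416
Total out = 1424 + 350 + 416 = 2190 kmol/h.

2190 kmol/h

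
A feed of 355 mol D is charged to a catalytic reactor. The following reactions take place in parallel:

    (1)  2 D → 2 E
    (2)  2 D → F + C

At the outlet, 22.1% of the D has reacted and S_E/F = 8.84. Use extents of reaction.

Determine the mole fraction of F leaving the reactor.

0.0204

Conversion of D: D consumed = 0.221 × 355 = 78.45 mol = 2ξ₁ + 2ξ₂.
Selectivity: 2ξ₁ / (1ξ₂) = 8.84 → ξ₁ = 4.42 ξ₂.
Substitute: (2·4.42 + 2) ξ₂ = 78.45 → ξ₂ = 7.238 mol, ξ₁ = 31.99 mol.
Outlet amounts (n = n₀ + Σ ν·ξ):
  D: 355 − 2(31.99) − 2(7.238) = 276.5
  E: 0 + 2(31.99) = 63.98
  F: 0 + 1(7.238) = 7.238
  C: 0 + 1(7.238) = 7.238
Total out = 355 mol; y_F = 7.238 / 355 = 0.02039.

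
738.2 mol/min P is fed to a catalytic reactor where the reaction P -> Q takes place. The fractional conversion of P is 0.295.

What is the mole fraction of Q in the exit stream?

P reacted = 0.295 × 738.2 = 217.8 mol/min; ν_P = −1, so ξ = 217.8/1 = 217.8 mol/min.
Outlet amounts (n = n₀ + ν ξ):
  P: 738.2 − 1(217.8) = 520.4
  Q: 0 + 1(217.8) = 217.8
Total out = 738.2 mol/min; y_Q = 217.8 / 738.2 = 0.295.

0.295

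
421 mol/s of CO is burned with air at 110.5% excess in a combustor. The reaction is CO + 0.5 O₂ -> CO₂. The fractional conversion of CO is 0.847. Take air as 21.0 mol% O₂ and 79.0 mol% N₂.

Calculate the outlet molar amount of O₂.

Stoichiometric O₂ = 0.5 × 421 = 210.5 mol/s; O₂ fed = 210.5 × 2.105 = 443.1 mol/s.
N₂ fed = 443.1 × 79/21 = 1667 mol/s.
Fuel reacted = 0.847 × 421 → ξ = 356.6 mol/s.
Outlet (n = n₀ + ν ξ):
  CO: 421 − 1(356.6) = 64.41
  O₂: 443.1 − 0.5(356.6) = 264.8
  N₂: 1667 (inert)
  CO₂: 0 + 1(356.6) = 356.6

265 mol/s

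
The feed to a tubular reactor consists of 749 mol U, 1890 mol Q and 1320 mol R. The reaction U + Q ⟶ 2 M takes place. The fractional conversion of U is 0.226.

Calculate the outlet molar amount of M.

339 mol

U reacted = 0.226 × 749 = 169.3 mol; ν_U = −1, so ξ = 169.3/1 = 169.3 mol.
Outlet amounts (n = n₀ + ν ξ):
  U: 749 − 1(169.3) = 579.7
  Q: 1890 − 1(169.3) = 1721
  M: 0 + 2(169.3) = 338.5
  R: 1320 (inert)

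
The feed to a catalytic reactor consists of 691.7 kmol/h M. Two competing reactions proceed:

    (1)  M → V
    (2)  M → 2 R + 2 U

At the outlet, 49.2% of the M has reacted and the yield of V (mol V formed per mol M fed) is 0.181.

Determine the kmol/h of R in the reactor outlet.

Yield of V: 1ξ₁ / 691.7 = 0.181 → ξ₁ = 125.2 kmol/h.
Conversion of M: 1ξ₁ + 1ξ₂ = 0.492 × 691.7 = 340.3 → ξ₂ = 215.1 kmol/h.
Outlet amounts (n = n₀ + Σ ν·ξ):
  M: 691.7 − 1(125.2) − 1(215.1) = 351.4
  V: 0 + 1(125.2) = 125.2
  R: 0 + 2(215.1) = 430.2
  U: 0 + 2(215.1) = 430.2

430 kmol/h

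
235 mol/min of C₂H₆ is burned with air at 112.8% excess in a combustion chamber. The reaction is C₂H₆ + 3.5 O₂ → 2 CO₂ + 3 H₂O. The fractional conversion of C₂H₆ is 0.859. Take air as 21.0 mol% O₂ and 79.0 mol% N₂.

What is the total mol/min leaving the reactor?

8670 mol/min

Stoichiometric O₂ = 3.5 × 235 = 822.5 mol/min; O₂ fed = 822.5 × 2.128 = 1750 mol/min.
N₂ fed = 1750 × 79/21 = 6584 mol/min.
Fuel reacted = 0.859 × 235 → ξ = 201.9 mol/min.
Outlet (n = n₀ + ν ξ):
  C₂H₆: 235 − 1(201.9) = 33.13
  O₂: 1750 − 3.5(201.9) = 1044
  N₂: 6584 (inert)
  CO₂: 0 + 2(201.9) = 403.7
  H₂O: 0 + 3(201.9) = 605.6
Total out = 33.13 + 1044 + 6584 + 403.7 + 605.6 = 8671 mol/min.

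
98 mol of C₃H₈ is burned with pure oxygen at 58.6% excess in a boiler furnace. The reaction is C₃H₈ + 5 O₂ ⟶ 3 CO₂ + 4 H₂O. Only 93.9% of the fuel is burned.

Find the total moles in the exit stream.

967 mol

Stoichiometric O₂ = 5 × 98 = 490 mol; O₂ fed = 490 × 1.586 = 777.1 mol.
Fuel reacted = 0.939 × 98 → ξ = 92.02 mol.
Outlet (n = n₀ + ν ξ):
  C₃H₈: 98 − 1(92.02) = 5.978
  O₂: 777.1 − 5(92.02) = 317
  CO₂: 0 + 3(92.02) = 276.1
  H₂O: 0 + 4(92.02) = 368.1
Total out = 5.978 + 317 + 276.1 + 368.1 = 967.2 mol.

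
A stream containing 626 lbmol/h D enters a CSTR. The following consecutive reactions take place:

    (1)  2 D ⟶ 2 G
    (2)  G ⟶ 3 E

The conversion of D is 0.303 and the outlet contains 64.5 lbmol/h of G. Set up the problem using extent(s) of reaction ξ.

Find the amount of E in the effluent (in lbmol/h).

376 lbmol/h

Conversion of D: D consumed = 2ξ₁ = 0.303 × 626 → ξ₁ = 94.84 lbmol/h.
G balance: n_G = 0 + 2ξ₁ − 1ξ₂ = 64.5 → ξ₂ = (2·94.84 − 64.5)/1 = 125.2 lbmol/h.
Outlet amounts (n = n₀ + Σ ν·ξ):
  D: 626 − 2(94.84) = 436.3
  G: 0 + 2(94.84) − 1(125.2) = 64.5
  E: 0 + 3(125.2) = 375.5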